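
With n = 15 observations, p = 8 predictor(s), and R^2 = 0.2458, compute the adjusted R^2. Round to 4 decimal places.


Plug in: Adj R^2 = 1 - (1 - 0.2458) * 14/6.
= 1 - 0.7542 * 14/6
= 1 - 10.5588 / 6
= 1 - 1.7598 = -0.7598.

-0.7598


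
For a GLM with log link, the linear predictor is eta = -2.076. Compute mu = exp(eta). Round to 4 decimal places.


The inverse log link gives:
mu = exp(-2.076) = 0.1254.

0.1254


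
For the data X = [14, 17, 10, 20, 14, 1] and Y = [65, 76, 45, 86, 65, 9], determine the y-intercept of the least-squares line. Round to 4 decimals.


Compute b1 = 4.1413 from the OLS formula.
With xbar = 12.6667 and ybar = 57.6667, the intercept is:
b0 = 57.6667 - 4.1413 * 12.6667 = 5.2097.

5.2097


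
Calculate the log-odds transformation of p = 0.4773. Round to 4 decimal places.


Compute the odds: 0.4773/0.5227 = 0.9131.
Take the natural log: ln(0.9131) = -0.0909.

-0.0909


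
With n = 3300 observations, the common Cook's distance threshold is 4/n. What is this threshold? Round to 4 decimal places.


The threshold is 4/n.
4/3300 = 0.0012.

0.0012


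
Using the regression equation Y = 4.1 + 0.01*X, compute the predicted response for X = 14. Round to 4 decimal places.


Predicted value:
Y = 4.1 + (0.01)(14) = 4.1 + 0.1400 = 4.2400.

4.2400


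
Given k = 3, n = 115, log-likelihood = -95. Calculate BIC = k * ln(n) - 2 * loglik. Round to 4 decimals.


ln(115) = 4.744932.
k * ln(n) = 3 * 4.744932 = 14.234796.
-2L = 190.
BIC = 14.234796 + 190 = 204.234796, which rounds to 204.2348.

204.2348


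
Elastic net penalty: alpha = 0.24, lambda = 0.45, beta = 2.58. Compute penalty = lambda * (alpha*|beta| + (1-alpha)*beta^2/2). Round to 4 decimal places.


alpha * |beta| = 0.24 * 2.58 = 0.6192.
(1-alpha) * beta^2/2 = 0.76 * 6.6564/2 = 2.5294.
Total = 0.45 * (0.6192 + 2.5294) = 1.4169.

1.4169


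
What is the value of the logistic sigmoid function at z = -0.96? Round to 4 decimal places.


First, exp(0.9600) = 2.6117.
Then sigma(z) = 1/(1 + 2.6117) = 0.2769.

0.2769


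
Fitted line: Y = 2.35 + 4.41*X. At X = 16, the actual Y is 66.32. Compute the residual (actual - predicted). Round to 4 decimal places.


Fitted value at X = 16 is yhat = 2.35 + 4.41*16 = 72.9100.
Residual = 66.32 - 72.9100 = -6.5900.

-6.5900


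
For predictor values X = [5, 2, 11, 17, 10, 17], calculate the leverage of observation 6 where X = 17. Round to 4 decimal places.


Mean of X: xbar = 10.3333.
SXX = 187.3333.
For X = 17: h = 1/6 + (17 - 10.3333)^2/187.3333 = 0.4039.

0.4039


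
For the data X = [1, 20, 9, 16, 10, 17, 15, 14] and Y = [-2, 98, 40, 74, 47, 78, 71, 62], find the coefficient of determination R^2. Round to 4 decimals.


Fit the OLS line: b0 = -6.6152, b1 = 5.1071.
SSres = 28.6626.
SStot = 6484.0000.
R^2 = 1 - 28.6626/6484.0000 = 0.9956.

0.9956


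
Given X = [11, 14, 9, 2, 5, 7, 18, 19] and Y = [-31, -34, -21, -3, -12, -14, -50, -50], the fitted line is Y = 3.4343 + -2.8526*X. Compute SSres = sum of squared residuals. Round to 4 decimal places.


Compute predicted values, then residuals = yi - yhat_i.
Residuals: [-3.0557, 2.5021, 1.2391, -0.7291, -1.1713, 2.5339, -2.0875, 0.7651].
SSres = sum(residual^2) = 30.4004.

30.4004


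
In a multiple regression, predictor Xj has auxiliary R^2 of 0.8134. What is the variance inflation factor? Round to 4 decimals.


VIF = 1 / (1 - 0.8134).
= 1 / 0.1866 = 5.3591.

5.3591


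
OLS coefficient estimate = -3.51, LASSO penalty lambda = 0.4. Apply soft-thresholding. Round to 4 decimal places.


|beta_OLS| = 3.51.
lambda = 0.4.
Since |beta| > lambda, coefficient = sign(beta)*(|beta| - lambda) = -3.1100.
Result = -3.1100.

-3.1100


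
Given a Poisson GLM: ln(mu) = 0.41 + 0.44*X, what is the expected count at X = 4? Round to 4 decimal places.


Linear predictor: eta = 0.41 + (0.44)(4) = 2.1700.
Expected count: mu = exp(2.1700) = 8.7583.

8.7583


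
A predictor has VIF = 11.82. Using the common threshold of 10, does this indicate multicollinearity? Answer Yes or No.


Compare VIF = 11.82 to the threshold of 10.
11.82 >= 10, so the answer is Yes.

Yes


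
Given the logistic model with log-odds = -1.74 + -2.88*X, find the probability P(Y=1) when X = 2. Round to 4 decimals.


Linear predictor: z = -1.74 + -2.88 * 2 = -7.5000.
P = 1/(1 + exp(7.5000)) = 1/(1 + 1808.0424) = 0.0006.

0.0006


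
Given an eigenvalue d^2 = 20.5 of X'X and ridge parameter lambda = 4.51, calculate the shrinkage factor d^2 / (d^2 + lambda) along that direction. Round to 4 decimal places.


Compute the denominator: 20.5 + 4.51 = 25.0100.
Shrinkage factor = 20.5 / 25.0100 = 0.8197.

0.8197


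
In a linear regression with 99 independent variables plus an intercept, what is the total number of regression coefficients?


Total coefficients = number of predictors + 1 (for the intercept).
= 99 + 1 = 100.

100


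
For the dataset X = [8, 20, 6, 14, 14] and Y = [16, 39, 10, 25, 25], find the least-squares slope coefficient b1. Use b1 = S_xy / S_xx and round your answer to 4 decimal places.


Calculate xbar = 12.4000, ybar = 23.0000.
S_xx = 123.2000, S_xy = 242.0000.
Using b1 = S_xy / S_xx = 242.0000 / 123.2000, we get b1 = 1.9643.

1.9643


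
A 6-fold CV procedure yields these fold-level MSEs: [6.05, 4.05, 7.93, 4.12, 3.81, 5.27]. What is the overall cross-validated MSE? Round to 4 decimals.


Sum of fold MSEs = 31.2300.
Average = 31.2300 / 6 = 5.2050.

5.2050


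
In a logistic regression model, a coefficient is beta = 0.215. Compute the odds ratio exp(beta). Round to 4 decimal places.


exp(0.215) = 1.2399.
So the odds ratio is 1.2399.

1.2399


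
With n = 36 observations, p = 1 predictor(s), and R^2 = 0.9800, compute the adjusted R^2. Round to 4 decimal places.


Adjusted R^2 = 1 - (1 - R^2) * (n-1)/(n-p-1).
(1 - R^2) = 0.0200.
(n-1)/(n-p-1) = 35/34.
(1 - R^2) * (n-1) = 0.0200 * 35 = 0.7000.
Divide by (n-p-1): 0.7000 / 34 = 0.0206.
Adj R^2 = 1 - 0.0206 = 0.9794.

0.9794


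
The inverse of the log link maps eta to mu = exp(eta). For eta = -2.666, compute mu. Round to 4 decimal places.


Apply the inverse link:
mu = e^-2.666 = 0.0695.

0.0695


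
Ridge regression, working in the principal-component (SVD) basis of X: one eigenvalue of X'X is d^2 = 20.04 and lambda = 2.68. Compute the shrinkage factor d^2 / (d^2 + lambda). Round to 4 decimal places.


Compute the denominator: 20.04 + 2.68 = 22.7200.
Shrinkage factor = 20.04 / 22.7200 = 0.8820.

0.8820


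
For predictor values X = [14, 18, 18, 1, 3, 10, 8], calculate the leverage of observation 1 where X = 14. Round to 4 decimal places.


Compute xbar = 10.2857 with n = 7 observations.
SXX = 277.4286.
Leverage = 1/7 + (14 - 10.2857)^2/277.4286 = 0.1926.

0.1926


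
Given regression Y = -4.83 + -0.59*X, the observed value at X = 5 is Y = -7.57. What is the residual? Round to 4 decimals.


Fitted value at X = 5 is yhat = -4.83 + -0.59*5 = -7.7800.
Residual = -7.57 - -7.7800 = 0.2100.

0.2100


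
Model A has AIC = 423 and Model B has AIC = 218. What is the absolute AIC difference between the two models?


Compute |423 - 218| = 205.
Model B has the smaller AIC.

205


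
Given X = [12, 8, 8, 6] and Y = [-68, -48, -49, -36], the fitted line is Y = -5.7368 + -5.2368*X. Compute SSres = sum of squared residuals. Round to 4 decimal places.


Compute predicted values, then residuals = yi - yhat_i.
Residuals: [0.5784, -0.3688, -1.3688, 1.1576].
SSres = sum(residual^2) = 3.6842.

3.6842


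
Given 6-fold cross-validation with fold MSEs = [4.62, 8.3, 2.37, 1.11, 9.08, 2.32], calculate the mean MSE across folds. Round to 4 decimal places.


Add all fold MSEs: 27.8000.
Divide by k = 6: 27.8000/6 = 4.6333.

4.6333


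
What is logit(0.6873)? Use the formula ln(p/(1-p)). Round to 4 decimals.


Compute the odds: 0.6873/0.3127 = 2.1980.
Take the natural log: ln(2.1980) = 0.7875.

0.7875


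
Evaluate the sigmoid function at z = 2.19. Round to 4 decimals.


First, exp(-2.1900) = 0.1119.
Then sigma(z) = 1/(1 + 0.1119) = 0.8993.

0.8993


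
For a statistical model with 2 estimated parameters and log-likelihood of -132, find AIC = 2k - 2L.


AIC = 2*2 - 2*(-132).
= 4 + 264 = 268.

268


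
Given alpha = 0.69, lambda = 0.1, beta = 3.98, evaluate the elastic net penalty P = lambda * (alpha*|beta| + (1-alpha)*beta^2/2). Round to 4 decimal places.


alpha * |beta| = 0.69 * 3.98 = 2.7462.
(1-alpha) * beta^2/2 = 0.31 * 15.8404/2 = 2.4553.
Total = 0.1 * (2.7462 + 2.4553) = 0.5201.

0.5201


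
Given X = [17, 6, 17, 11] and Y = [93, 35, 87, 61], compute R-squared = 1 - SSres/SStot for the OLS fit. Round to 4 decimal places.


Fit the OLS line: b0 = 5.5133, b1 = 4.9794.
SSres = 18.7139.
SStot = 2120.0000.
R^2 = 1 - 18.7139/2120.0000 = 0.9912.

0.9912


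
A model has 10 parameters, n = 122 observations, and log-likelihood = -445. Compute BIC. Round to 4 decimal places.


Compute k*ln(n) = 10*ln(122) = 10*4.804021 = 48.040210.
Then -2*loglik = 890.
BIC = 48.040210 + 890 = 938.040210, which rounds to 938.0402.

938.0402


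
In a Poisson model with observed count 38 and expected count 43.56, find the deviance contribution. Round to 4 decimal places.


First: ln(38/43.56) = -0.136553.
Then: 38 * -0.136553 = -5.189014.
y - mu = 38 - 43.56 = -5.56.
D = 2(-5.189014 - -5.56) = 0.741972, which rounds to 0.7420.

0.7420


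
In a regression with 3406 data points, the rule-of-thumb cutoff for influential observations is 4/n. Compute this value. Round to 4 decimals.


Using the rule of thumb:
Threshold = 4 / 3406 = 0.0012.

0.0012


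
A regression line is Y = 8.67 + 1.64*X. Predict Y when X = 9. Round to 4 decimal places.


Substitute X = 9 into the equation:
Y = 8.67 + 1.64 * 9 = 8.67 + 14.7600 = 23.4300.

23.4300


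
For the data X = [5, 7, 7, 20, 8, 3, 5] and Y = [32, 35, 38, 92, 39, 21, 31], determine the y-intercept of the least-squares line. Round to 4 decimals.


Compute b1 = 4.1203 from the OLS formula.
With xbar = 7.8571 and ybar = 41.1429, the intercept is:
b0 = 41.1429 - 4.1203 * 7.8571 = 8.7693.

8.7693


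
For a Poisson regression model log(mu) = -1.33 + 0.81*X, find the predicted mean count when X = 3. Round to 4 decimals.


Compute eta = -1.33 + 0.81 * 3 = 1.1000.
Apply inverse link: mu = e^1.1000 = 3.0042.

3.0042


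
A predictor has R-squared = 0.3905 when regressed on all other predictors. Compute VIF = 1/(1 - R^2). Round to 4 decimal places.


Denominator: 1 - 0.3905 = 0.6095.
VIF = 1 / 0.6095 = 1.6407.

1.6407


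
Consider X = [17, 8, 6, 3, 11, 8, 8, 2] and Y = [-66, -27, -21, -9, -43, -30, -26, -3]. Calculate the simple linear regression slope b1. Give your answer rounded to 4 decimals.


The sample means are xbar = 7.8750 and ybar = -28.1250.
Compute S_xx = 154.8750 and S_xy = -646.1250.
Slope b1 = S_xy / S_xx = -646.1250 / 154.8750 = -4.1719.

-4.1719


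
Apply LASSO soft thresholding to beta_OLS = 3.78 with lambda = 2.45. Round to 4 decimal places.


Absolute value: |3.78| = 3.78.
Compare to lambda = 2.45.
Since |beta| > lambda, coefficient = sign(beta)*(|beta| - lambda) = 1.3300.

1.3300


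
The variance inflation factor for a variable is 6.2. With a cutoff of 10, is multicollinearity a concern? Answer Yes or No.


The threshold is 10.
VIF = 6.2 is < 10.
Multicollinearity indication: No.

No


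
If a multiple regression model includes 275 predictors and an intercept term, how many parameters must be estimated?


Total coefficients = number of predictors + 1 (for the intercept).
= 275 + 1 = 276.

276


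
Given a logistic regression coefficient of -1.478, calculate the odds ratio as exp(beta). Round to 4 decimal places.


Odds ratio = exp(beta) = exp(-1.478).
= 0.2281.

0.2281


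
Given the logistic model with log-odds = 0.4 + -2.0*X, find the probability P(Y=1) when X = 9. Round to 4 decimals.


Linear predictor: z = 0.4 + -2.0 * 9 = -17.6000.
P = 1/(1 + exp(17.6000)) = 1/(1 + 44013193.5348) = 0.0000.

0.0000


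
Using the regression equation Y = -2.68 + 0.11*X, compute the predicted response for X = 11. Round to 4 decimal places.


Plug X = 11 into Y = -2.68 + 0.11*X:
Y = -2.68 + 1.2100 = -1.4700.

-1.4700


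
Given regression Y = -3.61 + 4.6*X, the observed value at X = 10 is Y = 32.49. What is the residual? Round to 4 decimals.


Compute yhat = -3.61 + (4.6)(10) = 42.3900.
Residual = actual - predicted = 32.49 - 42.3900 = -9.9000.

-9.9000


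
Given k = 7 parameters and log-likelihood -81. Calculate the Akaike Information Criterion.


Compute:
2k = 2*7 = 14.
-2*loglik = -2*(-81) = 162.
AIC = 14 + 162 = 176.

176


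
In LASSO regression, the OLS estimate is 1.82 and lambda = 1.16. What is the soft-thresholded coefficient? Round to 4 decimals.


Check: |1.82| = 1.82 vs lambda = 1.16.
Since |beta| > lambda, coefficient = sign(beta)*(|beta| - lambda) = 0.6600.
Soft-thresholded coefficient = 0.6600.

0.6600


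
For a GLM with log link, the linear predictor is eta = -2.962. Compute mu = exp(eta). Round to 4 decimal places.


mu = exp(eta) = exp(-2.962).
= 0.0517.

0.0517


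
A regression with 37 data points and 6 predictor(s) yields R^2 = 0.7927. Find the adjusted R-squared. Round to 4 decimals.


Adjusted R^2 = 1 - (1 - R^2) * (n-1)/(n-p-1).
(1 - R^2) = 0.2073.
(n-1)/(n-p-1) = 36/30.
(1 - R^2) * (n-1) = 0.2073 * 36 = 7.4628.
Divide by (n-p-1): 7.4628 / 30 = 0.2488.
Adj R^2 = 1 - 0.2488 = 0.7512.

0.7512


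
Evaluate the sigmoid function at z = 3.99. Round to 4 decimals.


exp(-3.9900) = 0.0185.
1 + exp(-z) = 1.0185.
sigmoid = 1/1.0185 = 0.9818.

0.9818


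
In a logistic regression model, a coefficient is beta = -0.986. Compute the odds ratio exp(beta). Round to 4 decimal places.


The odds ratio is computed as:
OR = e^(-0.986) = 0.3731.

0.3731


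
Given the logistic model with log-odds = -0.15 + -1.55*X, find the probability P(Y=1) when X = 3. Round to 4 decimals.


z = -0.15 + -1.55 * 3 = -4.8000.
Sigmoid: P = 1 / (1 + exp(4.8000)) = 0.0082.

0.0082


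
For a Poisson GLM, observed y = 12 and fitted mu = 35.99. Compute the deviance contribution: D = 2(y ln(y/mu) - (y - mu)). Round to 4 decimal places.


First: ln(12/35.99) = -1.098334.
Then: 12 * -1.098334 = -13.180008.
y - mu = 12 - 35.99 = -23.99.
D = 2(-13.180008 - -23.99) = 21.619984, which rounds to 21.6200.

21.6200


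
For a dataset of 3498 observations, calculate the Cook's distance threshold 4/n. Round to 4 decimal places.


Cook's distance cutoff = 4/n = 4/3498.
= 0.0011.

0.0011


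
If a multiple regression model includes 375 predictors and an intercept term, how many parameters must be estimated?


Including the intercept, the model has 375 predictor coefficients + 1 intercept.
Total = 376.

376


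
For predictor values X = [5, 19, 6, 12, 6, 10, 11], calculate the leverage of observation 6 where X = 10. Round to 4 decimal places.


n = 7, xbar = 9.8571.
SXX = sum((xi - xbar)^2) = 142.8571.
h = 1/7 + (10 - 9.8571)^2 / 142.8571 = 0.1430.

0.1430


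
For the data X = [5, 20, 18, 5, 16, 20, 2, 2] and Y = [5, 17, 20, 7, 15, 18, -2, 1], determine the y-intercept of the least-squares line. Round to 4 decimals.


Compute b1 = 0.9936 from the OLS formula.
With xbar = 11.0000 and ybar = 10.1250, the intercept is:
b0 = 10.1250 - 0.9936 * 11.0000 = -0.8048.

-0.8048


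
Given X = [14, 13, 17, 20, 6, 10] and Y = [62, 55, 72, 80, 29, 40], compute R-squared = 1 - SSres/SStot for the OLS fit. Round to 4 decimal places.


The fitted line is Y = 5.0541 + 3.8459*X.
SSres = 29.0730, SStot = 1853.3333.
R^2 = 1 - SSres/SStot = 0.9843.

0.9843


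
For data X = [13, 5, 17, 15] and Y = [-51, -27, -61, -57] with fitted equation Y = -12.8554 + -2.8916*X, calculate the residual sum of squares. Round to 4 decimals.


Predicted values from Y = -12.8554 + -2.8916*X.
Residuals: [-0.5538, 0.3134, 1.0126, -0.7706].
SSres = 2.0241.

2.0241


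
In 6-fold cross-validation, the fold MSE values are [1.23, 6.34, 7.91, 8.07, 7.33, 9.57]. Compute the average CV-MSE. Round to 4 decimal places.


Sum of fold MSEs = 40.4500.
Average = 40.4500 / 6 = 6.7417.

6.7417


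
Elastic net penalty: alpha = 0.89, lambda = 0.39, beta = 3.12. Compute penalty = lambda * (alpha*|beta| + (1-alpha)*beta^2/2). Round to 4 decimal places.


Compute:
L1 = 0.89 * 3.12 = 2.7768.
L2 = 0.11 * 3.12^2 / 2 = 0.5354.
Penalty = 0.39 * (2.7768 + 0.5354) = 1.2918.

1.2918


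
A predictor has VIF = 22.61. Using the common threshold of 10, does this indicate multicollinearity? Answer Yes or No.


Check: VIF = 22.61 vs threshold = 10.
Since 22.61 >= 10, the answer is Yes.

Yes


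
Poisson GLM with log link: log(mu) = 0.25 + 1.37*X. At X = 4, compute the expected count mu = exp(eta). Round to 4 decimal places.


Linear predictor: eta = 0.25 + (1.37)(4) = 5.7300.
Expected count: mu = exp(5.7300) = 307.9693.

307.9693


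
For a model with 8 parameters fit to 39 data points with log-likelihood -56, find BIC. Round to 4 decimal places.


k * ln(n) = 8 * ln(39) = 8 * 3.663562 = 29.308496.
-2 * loglik = -2 * (-56) = 112.
BIC = 29.308496 + 112 = 141.308496, which rounds to 141.3085.

141.3085


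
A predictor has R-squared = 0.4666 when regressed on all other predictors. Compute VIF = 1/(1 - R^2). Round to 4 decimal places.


Using VIF = 1/(1 - R^2_j):
1 - 0.4666 = 0.5334.
VIF = 1.8748.

1.8748


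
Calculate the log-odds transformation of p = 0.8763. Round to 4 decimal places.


The odds are p/(1-p) = 0.8763 / 0.1237 = 7.0841.
logit(p) = ln(7.0841) = 1.9578.

1.9578


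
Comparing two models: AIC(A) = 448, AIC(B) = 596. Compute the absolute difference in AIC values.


Compute |448 - 596| = 148.
Model A has the smaller AIC.

148


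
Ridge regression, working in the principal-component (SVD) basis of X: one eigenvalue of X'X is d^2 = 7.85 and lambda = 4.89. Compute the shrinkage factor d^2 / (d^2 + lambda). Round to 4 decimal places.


Compute the denominator: 7.85 + 4.89 = 12.7400.
Shrinkage factor = 7.85 / 12.7400 = 0.6162.

0.6162


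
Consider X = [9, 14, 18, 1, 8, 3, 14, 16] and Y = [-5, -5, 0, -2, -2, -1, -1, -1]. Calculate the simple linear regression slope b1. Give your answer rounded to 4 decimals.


The sample means are xbar = 10.3750 and ybar = -2.1250.
Compute S_xx = 265.8750 and S_xy = 10.3750.
Slope b1 = S_xy / S_xx = 10.3750 / 265.8750 = 0.0390.

0.0390


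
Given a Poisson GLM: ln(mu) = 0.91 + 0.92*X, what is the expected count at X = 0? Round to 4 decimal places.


Compute eta = 0.91 + 0.92 * 0 = 0.9100.
Apply inverse link: mu = e^0.9100 = 2.4843.

2.4843


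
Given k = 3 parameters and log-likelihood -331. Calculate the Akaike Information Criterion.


Compute:
2k = 2*3 = 6.
-2*loglik = -2*(-331) = 662.
AIC = 6 + 662 = 668.

668


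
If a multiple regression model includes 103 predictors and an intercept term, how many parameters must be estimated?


Each predictor gets one coefficient, plus one intercept.
Total parameters = 103 + 1 = 104.

104


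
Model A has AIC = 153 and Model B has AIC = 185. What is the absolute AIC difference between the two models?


Compute |153 - 185| = 32.
Model A has the smaller AIC.

32


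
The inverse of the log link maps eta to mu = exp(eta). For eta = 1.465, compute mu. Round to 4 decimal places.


The inverse log link gives:
mu = exp(1.465) = 4.3275.

4.3275


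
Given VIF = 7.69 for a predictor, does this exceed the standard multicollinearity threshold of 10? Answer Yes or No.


Check: VIF = 7.69 vs threshold = 10.
Since 7.69 < 10, the answer is No.

No


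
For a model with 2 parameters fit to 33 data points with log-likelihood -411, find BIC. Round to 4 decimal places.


Compute k*ln(n) = 2*ln(33) = 2*3.496508 = 6.993016.
Then -2*loglik = 822.
BIC = 6.993016 + 822 = 828.993016, which rounds to 828.9930.

828.9930


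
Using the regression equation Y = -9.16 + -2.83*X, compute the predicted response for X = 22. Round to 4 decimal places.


Substitute X = 22 into the equation:
Y = -9.16 + -2.83 * 22 = -9.16 + -62.2600 = -71.4200.

-71.4200


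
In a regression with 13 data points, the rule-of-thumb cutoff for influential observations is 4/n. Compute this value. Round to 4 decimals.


Cook's distance cutoff = 4/n = 4/13.
= 0.3077.

0.3077


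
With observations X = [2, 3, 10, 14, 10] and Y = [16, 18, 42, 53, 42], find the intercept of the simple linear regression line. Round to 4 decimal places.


The slope is b1 = 3.1889.
Sample means are xbar = 7.8000 and ybar = 34.2000.
Intercept: b0 = 34.2000 - (3.1889)(7.8000) = 9.3263.

9.3263


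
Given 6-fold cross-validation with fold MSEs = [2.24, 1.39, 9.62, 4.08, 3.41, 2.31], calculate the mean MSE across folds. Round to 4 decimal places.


Total MSE across folds = 23.0500.
CV-MSE = 23.0500/6 = 3.8417.

3.8417


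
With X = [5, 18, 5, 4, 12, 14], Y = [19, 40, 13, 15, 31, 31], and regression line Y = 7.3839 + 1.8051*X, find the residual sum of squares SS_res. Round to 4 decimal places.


Predicted values from Y = 7.3839 + 1.8051*X.
Residuals: [2.5906, 0.1243, -3.4094, 0.3957, 1.9549, -1.6553].
SSres = 25.0689.

25.0689


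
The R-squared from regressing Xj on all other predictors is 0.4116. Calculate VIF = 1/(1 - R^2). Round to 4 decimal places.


Denominator: 1 - 0.4116 = 0.5884.
VIF = 1 / 0.5884 = 1.6995.

1.6995


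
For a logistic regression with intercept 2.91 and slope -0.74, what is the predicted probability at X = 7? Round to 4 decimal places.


Linear predictor: z = 2.91 + -0.74 * 7 = -2.2700.
P = 1/(1 + exp(2.2700)) = 1/(1 + 9.6794) = 0.0936.

0.0936


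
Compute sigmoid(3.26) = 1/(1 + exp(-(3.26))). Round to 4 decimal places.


exp(-3.2600) = 0.0384.
1 + exp(-z) = 1.0384.
sigmoid = 1/1.0384 = 0.9630.

0.9630


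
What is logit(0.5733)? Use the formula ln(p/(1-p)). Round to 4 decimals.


Compute the odds: 0.5733/0.4267 = 1.3436.
Take the natural log: ln(1.3436) = 0.2953.

0.2953


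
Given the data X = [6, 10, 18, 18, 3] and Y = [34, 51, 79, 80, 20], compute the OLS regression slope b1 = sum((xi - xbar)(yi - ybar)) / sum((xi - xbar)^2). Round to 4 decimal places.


First compute the means: xbar = 11.0000, ybar = 52.8000.
Then S_xx = sum((xi - xbar)^2) = 188.0000.
S_xy = sum((xi - xbar)(yi - ybar)) = 732.0000.
b1 = S_xy / S_xx = 732.0000 / 188.0000 = 3.8936.

3.8936


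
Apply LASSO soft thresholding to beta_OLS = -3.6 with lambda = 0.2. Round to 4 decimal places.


|beta_OLS| = 3.6.
lambda = 0.2.
Since |beta| > lambda, coefficient = sign(beta)*(|beta| - lambda) = -3.4000.
Result = -3.4000.

-3.4000


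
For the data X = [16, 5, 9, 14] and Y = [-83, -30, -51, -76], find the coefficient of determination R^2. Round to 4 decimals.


Fit the OLS line: b0 = -6.3378, b1 = -4.8784.
SSres = 4.9054.
SStot = 1766.0000.
R^2 = 1 - 4.9054/1766.0000 = 0.9972.

0.9972


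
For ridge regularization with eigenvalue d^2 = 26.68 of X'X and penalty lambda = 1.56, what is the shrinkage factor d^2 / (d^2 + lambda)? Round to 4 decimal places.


d^2 + lambda = 26.68 + 1.56 = 28.2400.
Shrinkage factor = 26.68/28.2400 = 0.9448.

0.9448


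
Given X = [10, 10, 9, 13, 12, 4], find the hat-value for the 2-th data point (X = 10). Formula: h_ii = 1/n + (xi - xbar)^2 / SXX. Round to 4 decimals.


n = 6, xbar = 9.6667.
SXX = sum((xi - xbar)^2) = 49.3333.
h = 1/6 + (10 - 9.6667)^2 / 49.3333 = 0.1689.

0.1689


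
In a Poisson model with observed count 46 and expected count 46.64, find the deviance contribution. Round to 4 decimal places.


Compute y*ln(y/mu) = 46*ln(46/46.64) = 46*-0.013817 = -0.635582.
y - mu = -0.64.
D = 2*(-0.635582 - (-0.64)) = 0.008836, which rounds to 0.0088.

0.0088


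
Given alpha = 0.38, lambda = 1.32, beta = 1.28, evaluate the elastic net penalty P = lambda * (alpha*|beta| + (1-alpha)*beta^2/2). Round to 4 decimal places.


alpha * |beta| = 0.38 * 1.28 = 0.4864.
(1-alpha) * beta^2/2 = 0.62 * 1.6384/2 = 0.5079.
Total = 1.32 * (0.4864 + 0.5079) = 1.3125.

1.3125


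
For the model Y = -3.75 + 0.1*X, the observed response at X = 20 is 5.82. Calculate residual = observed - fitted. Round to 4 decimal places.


Fitted value at X = 20 is yhat = -3.75 + 0.1*20 = -1.7500.
Residual = 5.82 - -1.7500 = 7.5700.

7.5700


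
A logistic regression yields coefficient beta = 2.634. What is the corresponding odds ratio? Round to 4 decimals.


exp(2.634) = 13.9294.
So the odds ratio is 13.9294.

13.9294


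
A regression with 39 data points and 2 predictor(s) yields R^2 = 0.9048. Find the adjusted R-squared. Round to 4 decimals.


Plug in: Adj R^2 = 1 - (1 - 0.9048) * 38/36.
= 1 - 0.0952 * 38/36
= 1 - 3.6176 / 36
= 1 - 0.1005 = 0.8995.

0.8995


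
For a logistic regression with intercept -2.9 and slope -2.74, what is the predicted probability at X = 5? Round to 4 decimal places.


Compute z = -2.9 + (-2.74)(5) = -16.6000.
exp(-z) = 16191549.0418.
P = 1/(1 + 16191549.0418) = 0.0000.

0.0000


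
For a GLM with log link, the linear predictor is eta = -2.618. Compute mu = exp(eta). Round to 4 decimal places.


mu = exp(eta) = exp(-2.618).
= 0.0729.

0.0729


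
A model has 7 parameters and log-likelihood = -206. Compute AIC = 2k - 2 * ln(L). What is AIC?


Compute:
2k = 2*7 = 14.
-2*loglik = -2*(-206) = 412.
AIC = 14 + 412 = 426.

426


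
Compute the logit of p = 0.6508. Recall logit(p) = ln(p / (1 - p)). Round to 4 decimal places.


The odds are p/(1-p) = 0.6508 / 0.3492 = 1.8637.
logit(p) = ln(1.8637) = 0.6226.

0.6226


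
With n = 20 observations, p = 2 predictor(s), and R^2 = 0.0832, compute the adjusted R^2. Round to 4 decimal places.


Using the formula:
(1 - 0.0832) = 0.9168.
Multiply by 19/17: 0.9168 * 19 = 17.4192, then 17.4192 / 17 = 1.0247.
Adj R^2 = 1 - 1.0247 = -0.0247.

-0.0247


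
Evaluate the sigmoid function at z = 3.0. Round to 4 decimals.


Compute exp(-3.0000) = 0.0498.
Sigmoid = 1 / (1 + 0.0498) = 1 / 1.0498 = 0.9526.

0.9526


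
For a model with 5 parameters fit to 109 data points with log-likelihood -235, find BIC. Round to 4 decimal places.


ln(109) = 4.691348.
k * ln(n) = 5 * 4.691348 = 23.456740.
-2L = 470.
BIC = 23.456740 + 470 = 493.456740, which rounds to 493.4567.

493.4567


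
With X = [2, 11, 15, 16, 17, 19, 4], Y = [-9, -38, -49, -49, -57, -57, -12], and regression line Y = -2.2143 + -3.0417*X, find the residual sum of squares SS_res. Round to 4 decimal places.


For each point, residual = actual - predicted.
Residuals: [-0.7023, -2.3270, -1.1602, 1.8815, -3.0768, 3.0066, 2.3811].
Sum of squared residuals = 34.9702.

34.9702


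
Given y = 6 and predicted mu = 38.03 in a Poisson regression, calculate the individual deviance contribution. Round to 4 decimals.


y/mu = 6/38.03 = 0.157770 (approx.), and ln(6/38.03) = -1.846616.
y * ln(y/mu) = 6 * -1.846616 = -11.079696.
y - mu = -32.03.
D = 2 * (-11.079696 - -32.03) = 41.900608, which rounds to 41.9006.

41.9006


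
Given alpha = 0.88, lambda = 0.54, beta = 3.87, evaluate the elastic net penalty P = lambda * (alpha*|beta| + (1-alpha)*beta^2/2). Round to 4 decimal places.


alpha * |beta| = 0.88 * 3.87 = 3.4056.
(1-alpha) * beta^2/2 = 0.12 * 14.9769/2 = 0.8986.
Total = 0.54 * (3.4056 + 0.8986) = 2.3243.

2.3243


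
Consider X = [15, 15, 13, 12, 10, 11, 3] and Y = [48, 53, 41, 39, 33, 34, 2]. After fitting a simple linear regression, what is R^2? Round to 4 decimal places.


The fitted line is Y = -9.3014 + 3.9887*X.
SSres = 21.7014, SStot = 1635.4286.
R^2 = 1 - SSres/SStot = 0.9867.

0.9867


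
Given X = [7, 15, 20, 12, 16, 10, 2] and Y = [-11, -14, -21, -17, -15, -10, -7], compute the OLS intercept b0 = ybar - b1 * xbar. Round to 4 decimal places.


Compute b1 = -0.6997 from the OLS formula.
With xbar = 11.7143 and ybar = -13.5714, the intercept is:
b0 = -13.5714 - -0.6997 * 11.7143 = -5.3745.

-5.3745


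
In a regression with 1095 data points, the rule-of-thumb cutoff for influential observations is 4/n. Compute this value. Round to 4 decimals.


The threshold is 4/n.
4/1095 = 0.0037.

0.0037


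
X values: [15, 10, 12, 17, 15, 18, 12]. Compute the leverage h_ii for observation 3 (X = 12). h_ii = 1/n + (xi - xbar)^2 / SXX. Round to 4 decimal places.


Mean of X: xbar = 14.1429.
SXX = 50.8571.
For X = 12: h = 1/7 + (12 - 14.1429)^2/50.8571 = 0.2331.

0.2331


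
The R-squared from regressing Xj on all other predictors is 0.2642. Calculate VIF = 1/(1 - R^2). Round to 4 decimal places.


Using VIF = 1/(1 - R^2_j):
1 - 0.2642 = 0.7358.
VIF = 1.3591.

1.3591


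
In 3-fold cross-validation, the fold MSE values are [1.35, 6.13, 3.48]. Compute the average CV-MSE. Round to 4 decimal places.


Add all fold MSEs: 10.9600.
Divide by k = 3: 10.9600/3 = 3.6533.

3.6533


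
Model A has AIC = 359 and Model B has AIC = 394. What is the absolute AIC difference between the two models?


Absolute difference = |359 - 394| = 35.
The model with lower AIC (A) is preferred.

35


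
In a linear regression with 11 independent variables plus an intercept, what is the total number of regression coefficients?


Each predictor gets one coefficient, plus one intercept.
Total parameters = 11 + 1 = 12.

12


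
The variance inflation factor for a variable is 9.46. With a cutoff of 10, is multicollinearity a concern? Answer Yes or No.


Check: VIF = 9.46 vs threshold = 10.
Since 9.46 < 10, the answer is No.

No


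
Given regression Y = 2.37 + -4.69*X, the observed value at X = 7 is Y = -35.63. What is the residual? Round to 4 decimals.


Compute yhat = 2.37 + (-4.69)(7) = -30.4600.
Residual = actual - predicted = -35.63 - -30.4600 = -5.1700.

-5.1700


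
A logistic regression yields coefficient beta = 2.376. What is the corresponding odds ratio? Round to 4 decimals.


exp(2.376) = 10.7618.
So the odds ratio is 10.7618.

10.7618


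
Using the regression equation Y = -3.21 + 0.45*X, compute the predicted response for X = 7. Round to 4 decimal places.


Substitute X = 7 into the equation:
Y = -3.21 + 0.45 * 7 = -3.21 + 3.1500 = -0.0600.

-0.0600


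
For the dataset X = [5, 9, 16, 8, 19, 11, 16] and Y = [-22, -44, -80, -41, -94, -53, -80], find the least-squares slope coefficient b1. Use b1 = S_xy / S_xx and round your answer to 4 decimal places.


The sample means are xbar = 12.0000 and ybar = -59.1429.
Compute S_xx = 156.0000 and S_xy = -795.0000.
Slope b1 = S_xy / S_xx = -795.0000 / 156.0000 = -5.0962.

-5.0962


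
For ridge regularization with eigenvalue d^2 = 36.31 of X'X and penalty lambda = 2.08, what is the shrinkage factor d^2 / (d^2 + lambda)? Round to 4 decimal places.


Denominator = d^2 + lambda = 36.31 + 2.08 = 38.3900.
Shrinkage = 36.31 / 38.3900 = 0.9458.

0.9458


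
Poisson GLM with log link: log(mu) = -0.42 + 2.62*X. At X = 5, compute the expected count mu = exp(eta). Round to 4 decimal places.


eta = -0.42 + 2.62 * 5 = 12.6800.
mu = exp(12.6800) = 321258.0586.

321258.0586


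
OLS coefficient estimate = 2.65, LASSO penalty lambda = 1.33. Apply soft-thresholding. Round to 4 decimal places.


Absolute value: |2.65| = 2.65.
Compare to lambda = 1.33.
Since |beta| > lambda, coefficient = sign(beta)*(|beta| - lambda) = 1.3200.

1.3200


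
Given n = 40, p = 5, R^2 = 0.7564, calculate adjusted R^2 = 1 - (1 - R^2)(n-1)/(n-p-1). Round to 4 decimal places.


Plug in: Adj R^2 = 1 - (1 - 0.7564) * 39/34.
= 1 - 0.2436 * 39/34
= 1 - 9.5004 / 34
= 1 - 0.2794 = 0.7206.

0.7206


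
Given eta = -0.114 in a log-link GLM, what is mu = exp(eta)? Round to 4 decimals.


mu = exp(eta) = exp(-0.114).
= 0.8923.

0.8923


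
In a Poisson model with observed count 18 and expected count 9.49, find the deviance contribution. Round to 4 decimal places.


y/mu = 18/9.49 = 1.896733 (approx.), and ln(18/9.49) = 0.640133.
y * ln(y/mu) = 18 * 0.640133 = 11.522394.
y - mu = 8.51.
D = 2 * (11.522394 - 8.51) = 6.024788, which rounds to 6.0248.

6.0248


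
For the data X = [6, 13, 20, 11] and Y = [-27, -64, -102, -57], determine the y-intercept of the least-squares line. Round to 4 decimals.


First find the slope: b1 = -5.3069.
Means: xbar = 12.5000, ybar = -62.5000.
b0 = ybar - b1 * xbar = -62.5000 - -5.3069 * 12.5000 = 3.8366.

3.8366


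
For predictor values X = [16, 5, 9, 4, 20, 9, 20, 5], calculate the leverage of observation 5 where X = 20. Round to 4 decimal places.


Mean of X: xbar = 11.0000.
SXX = 316.0000.
For X = 20: h = 1/8 + (20 - 11.0000)^2/316.0000 = 0.3813.

0.3813


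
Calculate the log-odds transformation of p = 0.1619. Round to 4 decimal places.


Compute the odds: 0.1619/0.8381 = 0.1932.
Take the natural log: ln(0.1932) = -1.6442.

-1.6442


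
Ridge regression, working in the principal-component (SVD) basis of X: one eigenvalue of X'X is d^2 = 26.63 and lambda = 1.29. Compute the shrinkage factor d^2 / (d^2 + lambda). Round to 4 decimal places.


Compute the denominator: 26.63 + 1.29 = 27.9200.
Shrinkage factor = 26.63 / 27.9200 = 0.9538.

0.9538


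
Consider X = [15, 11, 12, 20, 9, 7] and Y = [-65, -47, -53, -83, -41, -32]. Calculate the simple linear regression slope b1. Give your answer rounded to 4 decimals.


The sample means are xbar = 12.3333 and ybar = -53.5000.
Compute S_xx = 107.3333 and S_xy = -422.0000.
Slope b1 = S_xy / S_xx = -422.0000 / 107.3333 = -3.9317.

-3.9317


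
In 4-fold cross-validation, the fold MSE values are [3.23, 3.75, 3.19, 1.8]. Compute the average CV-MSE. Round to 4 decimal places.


Add all fold MSEs: 11.9700.
Divide by k = 4: 11.9700/4 = 2.9925.

2.9925


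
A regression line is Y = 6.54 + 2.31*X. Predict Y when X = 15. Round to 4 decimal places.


Substitute X = 15 into the equation:
Y = 6.54 + 2.31 * 15 = 6.54 + 34.6500 = 41.1900.

41.1900


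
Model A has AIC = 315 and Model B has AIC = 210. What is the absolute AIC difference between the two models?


Compute |315 - 210| = 105.
Model B has the smaller AIC.

105


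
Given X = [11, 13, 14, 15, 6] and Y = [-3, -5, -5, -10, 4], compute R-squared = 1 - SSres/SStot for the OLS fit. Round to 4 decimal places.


Fit the OLS line: b0 = 12.4134, b1 = -1.3740.
SSres = 6.8937.
SStot = 102.8000.
R^2 = 1 - 6.8937/102.8000 = 0.9329.

0.9329


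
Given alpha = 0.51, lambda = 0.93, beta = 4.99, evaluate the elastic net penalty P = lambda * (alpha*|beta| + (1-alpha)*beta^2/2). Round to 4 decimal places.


alpha * |beta| = 0.51 * 4.99 = 2.5449.
(1-alpha) * beta^2/2 = 0.49 * 24.9001/2 = 6.1005.
Total = 0.93 * (2.5449 + 6.1005) = 8.0402.

8.0402


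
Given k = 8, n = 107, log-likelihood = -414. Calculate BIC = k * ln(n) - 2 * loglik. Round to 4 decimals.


ln(107) = 4.672829.
k * ln(n) = 8 * 4.672829 = 37.382632.
-2L = 828.
BIC = 37.382632 + 828 = 865.382632, which rounds to 865.3826.

865.3826


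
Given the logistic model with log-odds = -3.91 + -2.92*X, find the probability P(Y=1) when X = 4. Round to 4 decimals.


z = -3.91 + -2.92 * 4 = -15.5900.
Sigmoid: P = 1 / (1 + exp(15.5900)) = 0.0000.

0.0000


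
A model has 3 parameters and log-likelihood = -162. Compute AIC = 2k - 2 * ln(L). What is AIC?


AIC = 2*3 - 2*(-162).
= 6 + 324 = 330.

330


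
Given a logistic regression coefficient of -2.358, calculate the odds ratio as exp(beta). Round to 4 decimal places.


Odds ratio = exp(beta) = exp(-2.358).
= 0.0946.

0.0946


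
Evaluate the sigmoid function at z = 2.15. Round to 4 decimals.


exp(-2.1500) = 0.1165.
1 + exp(-z) = 1.1165.
sigmoid = 1/1.1165 = 0.8957.

0.8957


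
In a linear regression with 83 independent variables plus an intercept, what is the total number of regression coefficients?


Including the intercept, the model has 83 predictor coefficients + 1 intercept.
Total = 84.

84


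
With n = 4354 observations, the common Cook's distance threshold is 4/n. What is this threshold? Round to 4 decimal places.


Using the rule of thumb:
Threshold = 4 / 4354 = 0.0009.

0.0009


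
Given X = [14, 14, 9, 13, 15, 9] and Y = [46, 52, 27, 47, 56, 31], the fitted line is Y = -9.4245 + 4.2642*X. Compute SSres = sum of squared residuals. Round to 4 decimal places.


Compute predicted values, then residuals = yi - yhat_i.
Residuals: [-4.2743, 1.7257, -1.9533, 0.9899, 1.4615, 2.0467].
SSres = sum(residual^2) = 32.3679.

32.3679


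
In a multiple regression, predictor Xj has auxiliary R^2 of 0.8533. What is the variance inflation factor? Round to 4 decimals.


Denominator: 1 - 0.8533 = 0.1467.
VIF = 1 / 0.1467 = 6.8166.

6.8166


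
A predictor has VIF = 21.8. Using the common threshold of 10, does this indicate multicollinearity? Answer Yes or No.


Check: VIF = 21.8 vs threshold = 10.
Since 21.8 >= 10, the answer is Yes.

Yes


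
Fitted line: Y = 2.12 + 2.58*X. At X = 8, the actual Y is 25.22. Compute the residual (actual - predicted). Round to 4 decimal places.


Fitted value at X = 8 is yhat = 2.12 + 2.58*8 = 22.7600.
Residual = 25.22 - 22.7600 = 2.4600.

2.4600


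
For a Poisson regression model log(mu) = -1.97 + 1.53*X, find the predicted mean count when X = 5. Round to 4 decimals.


eta = -1.97 + 1.53 * 5 = 5.6800.
mu = exp(5.6800) = 292.9494.

292.9494


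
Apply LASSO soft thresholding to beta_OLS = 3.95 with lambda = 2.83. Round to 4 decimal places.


Check: |3.95| = 3.95 vs lambda = 2.83.
Since |beta| > lambda, coefficient = sign(beta)*(|beta| - lambda) = 1.1200.
Soft-thresholded coefficient = 1.1200.

1.1200


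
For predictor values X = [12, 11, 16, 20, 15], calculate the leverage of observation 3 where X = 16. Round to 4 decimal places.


Mean of X: xbar = 14.8000.
SXX = 50.8000.
For X = 16: h = 1/5 + (16 - 14.8000)^2/50.8000 = 0.2283.

0.2283


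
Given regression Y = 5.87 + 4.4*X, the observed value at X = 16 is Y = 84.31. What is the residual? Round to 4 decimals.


Compute yhat = 5.87 + (4.4)(16) = 76.2700.
Residual = actual - predicted = 84.31 - 76.2700 = 8.0400.

8.0400


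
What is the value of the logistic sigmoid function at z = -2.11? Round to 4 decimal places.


First, exp(2.1100) = 8.2482.
Then sigma(z) = 1/(1 + 8.2482) = 0.1081.

0.1081


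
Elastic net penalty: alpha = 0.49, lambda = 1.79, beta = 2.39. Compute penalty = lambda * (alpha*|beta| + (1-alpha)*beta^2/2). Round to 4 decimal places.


L1 component = 0.49 * |2.39| = 1.1711.
L2 component = 0.51 * 2.39^2 / 2 = 1.4566.
Penalty = 1.79 * (1.1711 + 1.4566) = 1.79 * 2.6277 = 4.7036.

4.7036


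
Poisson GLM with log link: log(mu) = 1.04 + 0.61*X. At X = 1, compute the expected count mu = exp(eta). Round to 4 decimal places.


Linear predictor: eta = 1.04 + (0.61)(1) = 1.6500.
Expected count: mu = exp(1.6500) = 5.2070.

5.2070


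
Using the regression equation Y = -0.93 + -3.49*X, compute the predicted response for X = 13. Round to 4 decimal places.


Plug X = 13 into Y = -0.93 + -3.49*X:
Y = -0.93 + -45.3700 = -46.3000.

-46.3000


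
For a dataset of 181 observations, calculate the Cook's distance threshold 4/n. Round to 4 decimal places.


The threshold is 4/n.
4/181 = 0.0221.

0.0221


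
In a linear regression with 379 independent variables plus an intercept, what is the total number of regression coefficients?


Total coefficients = number of predictors + 1 (for the intercept).
= 379 + 1 = 380.

380


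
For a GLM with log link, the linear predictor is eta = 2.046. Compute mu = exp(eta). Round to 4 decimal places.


The inverse log link gives:
mu = exp(2.046) = 7.7369.

7.7369


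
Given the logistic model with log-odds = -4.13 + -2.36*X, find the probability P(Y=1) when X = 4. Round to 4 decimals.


Linear predictor: z = -4.13 + -2.36 * 4 = -13.5700.
P = 1/(1 + exp(13.5700)) = 1/(1 + 782305.0242) = 0.0000.

0.0000
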